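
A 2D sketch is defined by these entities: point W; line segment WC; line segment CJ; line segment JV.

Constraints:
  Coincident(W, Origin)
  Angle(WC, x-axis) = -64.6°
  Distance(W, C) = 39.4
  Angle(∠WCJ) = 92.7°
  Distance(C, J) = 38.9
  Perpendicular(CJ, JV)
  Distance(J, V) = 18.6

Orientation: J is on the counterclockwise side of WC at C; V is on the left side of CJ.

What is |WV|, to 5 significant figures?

45.737

W is at the origin; WC runs at -64.6° with length 39.4, so C = 39.4·(cos -64.6°, sin -64.6°) = (16.900, -35.591). ∠WCJ = 92.7°, so CJ runs at -64.6° + (180° − 92.7°) = 22.700° from the x-axis; with |CJ| = 38.9, J = C + 38.9·(cos 22.700°, sin 22.700°) = (52.787, -20.580). The perpendicularity gives JV at right angles to CJ; with |JV| = 18.6 on the left of CJ, V = J + 18.6·(-0.38591, 0.92254) = (45.609, -3.4205). Then |WV| = |V − W| = 45.737.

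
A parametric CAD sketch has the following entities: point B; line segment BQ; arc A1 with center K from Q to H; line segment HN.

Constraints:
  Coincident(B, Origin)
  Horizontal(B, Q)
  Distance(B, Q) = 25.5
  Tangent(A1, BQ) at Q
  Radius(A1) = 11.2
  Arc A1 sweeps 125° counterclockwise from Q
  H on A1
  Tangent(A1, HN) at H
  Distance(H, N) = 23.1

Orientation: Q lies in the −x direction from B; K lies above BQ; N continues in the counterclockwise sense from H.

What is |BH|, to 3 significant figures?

24.0

B is at the origin; B and Q share the same y with |BQ| = 25.5 and Q on the −x side, so Q = (-25.5, 0.00). Since A1 is tangent to BQ there, KQ ⟂ BQ, so K = Q + (0, 11.2) = (-25.5, 11.2). On A1, Q sits at bearing -90° from K; a 125° counterclockwise sweep puts H at bearing 35°, so H = K + 11.2·(cos 35°, sin 35°) = (-16.3, 17.6). Then |BH| = |H − B| = 24.0.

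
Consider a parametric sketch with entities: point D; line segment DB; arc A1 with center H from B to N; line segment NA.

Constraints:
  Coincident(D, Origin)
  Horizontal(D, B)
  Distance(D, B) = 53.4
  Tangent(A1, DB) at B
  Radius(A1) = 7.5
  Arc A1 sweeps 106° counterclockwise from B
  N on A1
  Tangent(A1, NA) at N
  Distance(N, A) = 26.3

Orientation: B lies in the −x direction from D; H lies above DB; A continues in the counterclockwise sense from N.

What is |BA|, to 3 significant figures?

34.8

D is at the origin; DB is horizontal with |DB| = 53.4 and B on the −x side, so B = (-53.4, 0.00). Since A1 is tangent to DB there, HB ⟂ DB, so H = B + (0, 7.5) = (-53.4, 7.50). On A1, B sits at bearing -90° from H; a 106° counterclockwise sweep puts N at bearing 16°, so N = H + 7.5·(cos 16°, sin 16°) = (-46.2, 9.57). The tangent condition forces HN to be normal to NA, so NA runs along (−sin 16°, cos 16°); with |NA| = 26.3, A = (-53.4, 34.8). Then |BA| = |A − B| = 34.8.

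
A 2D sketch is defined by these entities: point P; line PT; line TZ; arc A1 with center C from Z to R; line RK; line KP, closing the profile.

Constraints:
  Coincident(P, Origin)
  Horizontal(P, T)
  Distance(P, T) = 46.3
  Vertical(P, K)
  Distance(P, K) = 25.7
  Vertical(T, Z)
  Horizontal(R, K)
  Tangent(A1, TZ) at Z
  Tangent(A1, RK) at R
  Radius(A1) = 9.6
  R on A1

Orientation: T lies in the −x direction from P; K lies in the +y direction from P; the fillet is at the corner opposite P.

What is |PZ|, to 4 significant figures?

49.02

P is at the origin; P and T share the same y with |PT| = 46.3 and T on the −x side, so T = (-46.30, 0.000). P and K share the same x with |PK| = 25.7 and K on the +y side, so K = (0.000, 25.70). The virtual corner opposite P is at (-46.30, 25.70). Since A1 is tangent to TZ there, CZ ⟂ TZ and A1 meets RK tangentially, so CR is at right angles to RK, with radius 9.6, so the center C sits 9.6 in from both sides at C = (-36.70, 16.10). That places the tangent points at Z = (-46.30, 16.10) on TZ and R = (-36.70, 25.70) on RK. Then |PZ| = |Z − P| = 49.02.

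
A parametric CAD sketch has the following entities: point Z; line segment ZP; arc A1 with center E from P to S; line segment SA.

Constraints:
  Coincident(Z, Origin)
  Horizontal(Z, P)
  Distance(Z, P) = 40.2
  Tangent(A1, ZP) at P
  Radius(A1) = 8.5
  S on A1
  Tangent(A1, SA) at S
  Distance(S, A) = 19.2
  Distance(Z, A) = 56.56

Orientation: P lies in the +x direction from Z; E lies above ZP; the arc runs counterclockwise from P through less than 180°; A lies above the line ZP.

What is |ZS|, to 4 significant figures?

49.37

Z is at the origin; ZP is horizontal with |ZP| = 40.2 and P on the +x side, so P = (40.20, 0.000). The tangent condition forces EP to be normal to ZP, so E = P + (0, 8.5) = (40.20, 8.500). Since ES ⟂ SA (tangency), |EA| = √(8.5² + 19.2²) = 21.00 regardless of where S sits on A1. So A lies on both circle(Z, 56.56) and circle(E, 21.00); the above-ZP intersection is A = (49.53, 27.31). S is the foot of the tangent from A: S = (48.69, 8.129).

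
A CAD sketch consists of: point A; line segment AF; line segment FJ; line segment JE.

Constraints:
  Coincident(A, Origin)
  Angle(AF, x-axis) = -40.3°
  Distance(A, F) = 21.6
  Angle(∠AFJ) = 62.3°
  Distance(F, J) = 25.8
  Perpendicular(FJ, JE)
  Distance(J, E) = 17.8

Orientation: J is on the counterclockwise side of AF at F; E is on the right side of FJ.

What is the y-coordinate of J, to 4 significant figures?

11.21

A is at the origin; AF runs at -40.3° with length 21.6, so F = 21.6·(cos -40.3°, sin -40.3°) = (16.47, -13.97). ∠AFJ = 62.3°, so FJ runs at -40.3° + (180° − 62.3°) = 77.40° from the x-axis; with |FJ| = 25.8, J = F + 25.8·(cos 77.40°, sin 77.40°) = (22.10, 11.21). So J.y = 11.21.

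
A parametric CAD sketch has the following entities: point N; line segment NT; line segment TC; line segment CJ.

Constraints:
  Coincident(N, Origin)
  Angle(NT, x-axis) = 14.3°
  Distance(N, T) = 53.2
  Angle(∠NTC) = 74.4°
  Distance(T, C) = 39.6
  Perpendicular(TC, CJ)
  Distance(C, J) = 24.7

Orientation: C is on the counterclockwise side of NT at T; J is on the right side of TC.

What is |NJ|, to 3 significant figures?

80.0

N is at the origin; NT runs at 14.3° with length 53.2, so T = 53.2·(cos 14.3°, sin 14.3°) = (51.6, 13.1). ∠NTC = 74.4°, so TC runs at 14.3° + (180° − 74.4°) = 120° from the x-axis; with |TC| = 39.6, C = T + 39.6·(cos 120°, sin 120°) = (31.8, 47.5). The perpendicularity gives CJ at right angles to TC; with |CJ| = 24.7 on the right of TC, J = C + 24.7·(0.867, 0.498) = (53.2, 59.8). Then |NJ| = |J − N| = 80.0.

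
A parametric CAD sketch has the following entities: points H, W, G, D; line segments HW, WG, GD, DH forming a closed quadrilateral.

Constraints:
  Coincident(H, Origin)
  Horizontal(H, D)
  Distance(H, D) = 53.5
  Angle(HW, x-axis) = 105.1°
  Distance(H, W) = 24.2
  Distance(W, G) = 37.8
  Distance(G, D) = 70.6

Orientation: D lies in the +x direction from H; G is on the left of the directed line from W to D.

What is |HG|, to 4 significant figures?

57.87

Checks: |WG| = 37.80 ✓; |GD| = 70.60 ✓.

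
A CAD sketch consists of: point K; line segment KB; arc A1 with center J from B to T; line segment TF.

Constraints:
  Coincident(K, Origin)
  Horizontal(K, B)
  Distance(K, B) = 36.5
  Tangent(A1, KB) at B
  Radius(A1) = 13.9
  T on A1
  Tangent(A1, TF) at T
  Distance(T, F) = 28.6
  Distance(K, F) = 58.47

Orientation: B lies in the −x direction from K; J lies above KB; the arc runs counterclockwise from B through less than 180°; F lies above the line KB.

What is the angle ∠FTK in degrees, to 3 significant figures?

156°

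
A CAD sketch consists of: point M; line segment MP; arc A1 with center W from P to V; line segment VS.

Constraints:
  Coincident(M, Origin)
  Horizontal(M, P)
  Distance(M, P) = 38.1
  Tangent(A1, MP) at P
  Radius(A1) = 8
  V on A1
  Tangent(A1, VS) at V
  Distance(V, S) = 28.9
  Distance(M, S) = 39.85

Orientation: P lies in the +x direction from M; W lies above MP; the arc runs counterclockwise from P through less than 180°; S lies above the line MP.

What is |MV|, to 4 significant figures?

45.63

M is at the origin; M and P share the same y with |MP| = 38.1 and P on the +x side, so P = (38.10, 0.000). The tangent condition forces WP to be normal to MP, so W = P + (0, 8) = (38.10, 8.000). Since WV ⟂ VS (tangency), |WS| = √(8.0² + 28.9²) = 29.99 regardless of where V sits on A1. So S lies on both circle(M, 39.85) and circle(W, 29.99); the above-MP intersection is S = (21.95, 33.26). V is the foot of the tangent from S: V = (43.45, 13.95).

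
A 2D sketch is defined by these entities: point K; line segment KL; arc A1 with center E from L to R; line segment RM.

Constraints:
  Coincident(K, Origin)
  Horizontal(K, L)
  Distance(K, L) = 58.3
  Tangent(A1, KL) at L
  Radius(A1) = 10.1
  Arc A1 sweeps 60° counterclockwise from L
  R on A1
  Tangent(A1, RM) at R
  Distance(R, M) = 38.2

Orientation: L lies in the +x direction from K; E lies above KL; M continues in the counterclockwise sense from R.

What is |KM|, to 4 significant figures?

94.21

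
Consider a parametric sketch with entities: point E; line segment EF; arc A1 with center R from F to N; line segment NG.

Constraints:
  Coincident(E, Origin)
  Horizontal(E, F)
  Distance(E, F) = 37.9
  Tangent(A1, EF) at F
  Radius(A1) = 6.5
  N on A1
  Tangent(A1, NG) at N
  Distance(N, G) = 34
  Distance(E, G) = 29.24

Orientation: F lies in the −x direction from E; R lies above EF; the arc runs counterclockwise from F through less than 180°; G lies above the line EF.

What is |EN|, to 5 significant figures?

33.146

Checks: |RN| = 6.500 ✓; ∠(RN, NG) = 90.00° ✓; |NG| = 34.00 ✓; |EG| = 29.24 ✓.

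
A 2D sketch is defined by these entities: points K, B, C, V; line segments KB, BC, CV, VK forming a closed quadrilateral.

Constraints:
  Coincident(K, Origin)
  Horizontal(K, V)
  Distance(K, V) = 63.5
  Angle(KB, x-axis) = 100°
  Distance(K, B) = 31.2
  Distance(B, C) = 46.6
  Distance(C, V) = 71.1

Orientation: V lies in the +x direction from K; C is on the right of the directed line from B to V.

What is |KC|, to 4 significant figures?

16.90

Checks: K = (0.00, 0.00) ✓; |BC| = 46.60 ✓; |CV| = 71.10 ✓.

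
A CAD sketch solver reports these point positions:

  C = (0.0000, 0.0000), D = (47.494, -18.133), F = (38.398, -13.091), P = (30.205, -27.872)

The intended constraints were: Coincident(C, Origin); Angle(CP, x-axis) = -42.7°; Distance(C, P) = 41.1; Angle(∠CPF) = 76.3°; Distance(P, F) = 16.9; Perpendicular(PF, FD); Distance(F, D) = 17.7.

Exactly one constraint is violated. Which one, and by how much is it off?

Distance(F, D) = 17.7 — off by 7.30.

C = (0.00, 0.00) ✓; CP at -42.70° ✓; |CP| = 41.10 ✓; ∠CPF = 76.30° ✓; |PF| = 16.90 ✓; ∠(PF, FD) = 90.00° ✓; |FD| = 10.40 ✗.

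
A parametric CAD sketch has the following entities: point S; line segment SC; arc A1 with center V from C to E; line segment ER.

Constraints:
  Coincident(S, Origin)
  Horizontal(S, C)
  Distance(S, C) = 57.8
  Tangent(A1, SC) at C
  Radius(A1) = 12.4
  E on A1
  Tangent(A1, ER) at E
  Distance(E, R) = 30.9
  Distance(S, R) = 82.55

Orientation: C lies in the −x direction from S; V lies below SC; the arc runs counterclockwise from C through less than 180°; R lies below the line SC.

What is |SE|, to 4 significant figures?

71.28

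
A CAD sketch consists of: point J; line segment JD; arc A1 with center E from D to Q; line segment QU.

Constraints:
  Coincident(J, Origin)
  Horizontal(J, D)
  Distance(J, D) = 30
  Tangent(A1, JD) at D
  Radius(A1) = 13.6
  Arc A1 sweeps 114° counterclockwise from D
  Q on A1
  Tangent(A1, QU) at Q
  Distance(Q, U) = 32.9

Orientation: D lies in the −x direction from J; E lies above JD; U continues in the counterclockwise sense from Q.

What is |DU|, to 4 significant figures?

49.20

J is at the origin; J and D share the same y with |JD| = 30.0 and D on the −x side, so D = (-30.00, 0.000). Since A1 is tangent to JD there, ED ⟂ JD, so E = D + (0, 13.6) = (-30.00, 13.60). On A1, D sits at bearing -90° from E; a 114° counterclockwise sweep puts Q at bearing 24°, so Q = E + 13.6·(cos 24°, sin 24°) = (-17.58, 19.13). A1 meets QU tangentially, so EQ is at right angles to QU, so QU runs along (−sin 24°, cos 24°); with |QU| = 32.9, U = (-30.96, 49.19). Then |DU| = |U − D| = 49.20.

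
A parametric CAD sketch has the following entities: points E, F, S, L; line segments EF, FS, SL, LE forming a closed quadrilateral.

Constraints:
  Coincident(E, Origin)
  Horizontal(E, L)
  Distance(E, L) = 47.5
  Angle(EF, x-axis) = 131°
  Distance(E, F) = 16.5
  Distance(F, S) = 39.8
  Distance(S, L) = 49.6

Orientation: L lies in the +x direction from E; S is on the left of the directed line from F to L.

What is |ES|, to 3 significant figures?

43.8

E is at the origin; E and L share the same y with |EL| = 47.5 and L in +x, so L = (47.5, 0). EF runs at 131.0° with |EF| = 16.5, so F = (-10.8, 12.5). S is determined by |FS| = 39.8 and |SL| = 49.6 together: it lies at the intersection of circle(F, 39.8) and circle(L, 49.6). With |FL| = 59.6, the foot of the radical line on FL is 22.5 from F and the perpendicular offset is √(39.8² − 22.5²) = 32.8. Taking the left-of-FL solution: S = (18.0, 39.9).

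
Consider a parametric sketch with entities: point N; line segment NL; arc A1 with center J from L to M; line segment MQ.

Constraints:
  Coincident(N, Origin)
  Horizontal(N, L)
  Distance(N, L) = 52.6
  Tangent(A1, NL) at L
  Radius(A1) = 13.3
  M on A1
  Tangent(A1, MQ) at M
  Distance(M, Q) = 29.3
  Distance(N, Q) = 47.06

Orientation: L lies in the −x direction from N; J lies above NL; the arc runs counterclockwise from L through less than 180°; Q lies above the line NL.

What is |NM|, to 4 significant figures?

41.05

N is at the origin; N and L share the same y with |NL| = 52.6 and L on the −x side, so L = (-52.60, 0.000). Tangency of A1 to NL means the radius JL is perpendicular to NL, so J = L + (0, 13.3) = (-52.60, 13.30). Since JM ⟂ MQ (tangency), |JQ| = √(13.3² + 29.3²) = 32.18 regardless of where M sits on A1. So Q lies on both circle(N, 47.06) and circle(J, 32.18); the above-NL intersection is Q = (-30.03, 36.23). M is the foot of the tangent from Q: M = (-40.11, 8.723).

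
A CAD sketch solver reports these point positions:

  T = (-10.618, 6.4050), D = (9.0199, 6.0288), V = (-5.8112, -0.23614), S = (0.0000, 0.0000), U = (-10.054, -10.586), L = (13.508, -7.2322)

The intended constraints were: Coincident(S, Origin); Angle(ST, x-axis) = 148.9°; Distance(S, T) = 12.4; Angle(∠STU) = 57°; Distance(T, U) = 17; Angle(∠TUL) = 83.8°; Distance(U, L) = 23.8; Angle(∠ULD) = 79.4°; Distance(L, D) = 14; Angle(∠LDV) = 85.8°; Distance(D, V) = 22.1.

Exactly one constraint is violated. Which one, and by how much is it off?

Distance(D, V) = 22.1 — off by 6.00.

S = (0.00, 0.00) ✓; ST at 148.9° ✓; |ST| = 12.40 ✓; ∠STU = 57.00° ✓; |TU| = 17.00 ✓; ∠TUL = 83.80° ✓; |UL| = 23.80 ✓; ∠ULD = 79.40° ✓; |LD| = 14.00 ✓; ∠LDV = 85.80° ✓; |DV| = 16.10 ✗.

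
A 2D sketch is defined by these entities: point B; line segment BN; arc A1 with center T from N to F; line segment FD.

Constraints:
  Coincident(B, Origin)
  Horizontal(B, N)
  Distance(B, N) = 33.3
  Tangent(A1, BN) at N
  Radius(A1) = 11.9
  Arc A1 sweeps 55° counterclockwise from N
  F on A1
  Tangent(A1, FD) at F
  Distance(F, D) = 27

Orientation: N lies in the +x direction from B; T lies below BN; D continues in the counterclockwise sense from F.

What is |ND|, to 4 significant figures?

37.10

On A1, N sits at bearing 90° from T; a 55° counterclockwise sweep puts F at bearing 145°, so F = T + 11.9·(cos 145°, sin 145°) = (23.55, -5.074). The tangent condition forces TF to be normal to FD, so FD runs along (−sin 145°, cos 145°); with |FD| = 27.0, D = (8.066, -27.19). Then |ND| = |D − N| = 37.10.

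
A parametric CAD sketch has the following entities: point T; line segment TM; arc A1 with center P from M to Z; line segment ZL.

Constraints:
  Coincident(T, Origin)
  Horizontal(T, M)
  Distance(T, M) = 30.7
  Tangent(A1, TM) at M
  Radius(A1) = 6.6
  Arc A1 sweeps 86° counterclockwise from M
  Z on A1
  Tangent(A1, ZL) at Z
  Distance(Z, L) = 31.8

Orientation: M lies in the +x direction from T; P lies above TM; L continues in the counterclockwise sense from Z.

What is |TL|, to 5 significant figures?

54.717

T is at the origin; TM is horizontal with |TM| = 30.7 and M on the +x side, so M = (30.700, 0.0000). Tangency of A1 to TM means the radius PM is perpendicular to TM, so P = M + (0, 6.6) = (30.700, 6.6000). On A1, M sits at bearing -90° from P; an 86° counterclockwise sweep puts Z at bearing -4°, so Z = P + 6.6·(cos -4°, sin -4°) = (37.284, 6.1396). A1 meets ZL tangentially, so PZ is at right angles to ZL, so ZL runs along (−sin -4°, cos -4°); with |ZL| = 31.8, L = (39.502, 37.862). Then |TL| = |L − T| = 54.717.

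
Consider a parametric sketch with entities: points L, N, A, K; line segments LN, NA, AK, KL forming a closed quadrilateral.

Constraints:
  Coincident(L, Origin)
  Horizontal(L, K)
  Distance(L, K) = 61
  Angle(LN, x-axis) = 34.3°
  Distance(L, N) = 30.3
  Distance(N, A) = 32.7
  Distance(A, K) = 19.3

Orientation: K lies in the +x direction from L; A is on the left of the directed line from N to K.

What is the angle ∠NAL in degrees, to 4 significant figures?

14.85°

Checks: LN at 34.30° ✓; |NA| = 32.70 ✓; |AK| = 19.30 ✓.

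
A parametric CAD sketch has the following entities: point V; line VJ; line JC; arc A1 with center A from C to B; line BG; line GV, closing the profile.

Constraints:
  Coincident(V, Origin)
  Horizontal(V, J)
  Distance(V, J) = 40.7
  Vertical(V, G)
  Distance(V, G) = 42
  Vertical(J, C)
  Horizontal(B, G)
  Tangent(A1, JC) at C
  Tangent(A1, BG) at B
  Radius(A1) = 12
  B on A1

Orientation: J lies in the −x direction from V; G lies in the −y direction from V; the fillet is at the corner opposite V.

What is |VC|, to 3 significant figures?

50.6

V is at the origin; VJ is horizontal with |VJ| = 40.7 and J on the −x side, so J = (-40.7, 0.00). V and G share the same x with |VG| = 42.0 and G on the −y side, so G = (0.00, -42.0). The virtual corner opposite V is at (-40.7, -42.0). The tangent condition forces AC to be normal to JC and tangency of A1 to BG means the radius AB is perpendicular to BG, with radius 12.0, so the center A sits 12.0 in from both sides at A = (-28.7, -30.0). That places the tangent points at C = (-40.7, -30.0) on JC and B = (-28.7, -42.0) on BG. Then |VC| = |C − V| = 50.6.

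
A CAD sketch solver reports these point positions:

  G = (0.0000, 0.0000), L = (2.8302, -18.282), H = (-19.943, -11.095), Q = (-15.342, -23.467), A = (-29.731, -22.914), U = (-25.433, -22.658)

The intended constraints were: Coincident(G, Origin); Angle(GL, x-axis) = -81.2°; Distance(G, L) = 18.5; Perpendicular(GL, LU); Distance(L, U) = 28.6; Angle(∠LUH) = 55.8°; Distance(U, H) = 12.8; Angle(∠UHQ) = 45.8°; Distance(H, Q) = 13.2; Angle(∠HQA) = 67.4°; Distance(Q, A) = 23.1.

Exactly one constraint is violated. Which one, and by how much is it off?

Distance(Q, A) = 23.1 — off by 8.70.

G = (0.00, 0.00) ✓; GL at -81.20° ✓; |GL| = 18.50 ✓; ∠(GL, LU) = 90.00° ✓; |LU| = 28.60 ✓; ∠LUH = 55.80° ✓; |UH| = 12.80 ✓; ∠UHQ = 45.80° ✓; |HQ| = 13.20 ✓; ∠HQA = 67.40° ✓; |QA| = 14.40 ✗.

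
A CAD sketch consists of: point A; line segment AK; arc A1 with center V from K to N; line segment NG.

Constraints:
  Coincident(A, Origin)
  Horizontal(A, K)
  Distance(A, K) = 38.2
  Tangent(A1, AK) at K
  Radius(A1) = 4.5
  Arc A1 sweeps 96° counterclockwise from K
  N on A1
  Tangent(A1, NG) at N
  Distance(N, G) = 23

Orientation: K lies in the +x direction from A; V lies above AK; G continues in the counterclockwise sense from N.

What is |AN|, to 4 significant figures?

42.96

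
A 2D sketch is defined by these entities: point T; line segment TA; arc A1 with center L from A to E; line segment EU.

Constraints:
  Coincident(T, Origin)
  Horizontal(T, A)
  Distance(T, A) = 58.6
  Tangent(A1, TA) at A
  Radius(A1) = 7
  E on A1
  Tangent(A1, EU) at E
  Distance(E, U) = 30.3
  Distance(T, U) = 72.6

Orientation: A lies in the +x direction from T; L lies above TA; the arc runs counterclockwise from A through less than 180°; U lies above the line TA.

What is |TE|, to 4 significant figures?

66.02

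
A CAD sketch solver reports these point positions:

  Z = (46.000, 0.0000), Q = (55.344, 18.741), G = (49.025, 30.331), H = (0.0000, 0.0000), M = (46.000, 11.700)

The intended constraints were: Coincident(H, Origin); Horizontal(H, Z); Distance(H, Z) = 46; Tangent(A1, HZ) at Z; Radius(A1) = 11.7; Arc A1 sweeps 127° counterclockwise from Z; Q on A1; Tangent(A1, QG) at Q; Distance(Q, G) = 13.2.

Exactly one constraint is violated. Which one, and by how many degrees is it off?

Tangent(A1, QG) at Q — off by 8.40°.

H = (0.00, 0.00) ✓; H.y = 0.00, Z.y = 0.00 ✓; |HZ| = 46.00 ✓; ∠(MZ, ZH) = 90.00° ✓; |MZ| = 11.70 ✓; bearing(M→Q) − bearing(M→Z) = 127.0° ✓; |MQ| = 11.70 ✓; ∠(MQ, QG) = 98.40° ✗; |QG| = 13.20 ✓.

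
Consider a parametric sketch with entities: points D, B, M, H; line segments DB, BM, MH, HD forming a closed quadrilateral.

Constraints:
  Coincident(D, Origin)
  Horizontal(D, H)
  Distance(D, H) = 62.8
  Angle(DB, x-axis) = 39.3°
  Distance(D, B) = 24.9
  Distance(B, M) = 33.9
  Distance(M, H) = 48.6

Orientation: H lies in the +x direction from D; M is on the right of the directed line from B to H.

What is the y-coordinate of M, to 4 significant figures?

-18.09

D is at the origin; D and H share the same y with |DH| = 62.8 and H in +x, so H = (62.8, 0). DB runs at 39.3° with |DB| = 24.9, so B = (19.27, 15.77). M is determined by |BM| = 33.9 and |MH| = 48.6 together: it lies at the intersection of circle(B, 33.9) and circle(H, 48.6). With |BH| = 46.30, the foot of the radical line on BH is 10.05 from B and the perpendicular offset is √(33.9² − 10.05²) = 32.37. Taking the right-of-BH solution: M = (17.69, -18.09).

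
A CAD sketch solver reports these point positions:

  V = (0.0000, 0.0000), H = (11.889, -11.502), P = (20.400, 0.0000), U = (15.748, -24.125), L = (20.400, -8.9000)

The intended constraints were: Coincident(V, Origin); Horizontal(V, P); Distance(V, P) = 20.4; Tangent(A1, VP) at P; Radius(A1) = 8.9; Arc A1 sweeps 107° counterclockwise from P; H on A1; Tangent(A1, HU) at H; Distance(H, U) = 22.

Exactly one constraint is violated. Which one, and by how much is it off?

Distance(H, U) = 22 — off by 8.80.

V = (0.00, 0.00) ✓; V.y = 0.00, P.y = 0.00 ✓; |VP| = 20.40 ✓; ∠(LP, PV) = 90.00° ✓; |LP| = 8.900 ✓; bearing(L→H) − bearing(L→P) = 107.0° ✓; |LH| = 8.900 ✓; ∠(LH, HU) = 90.00° ✓; |HU| = 13.20 ✗.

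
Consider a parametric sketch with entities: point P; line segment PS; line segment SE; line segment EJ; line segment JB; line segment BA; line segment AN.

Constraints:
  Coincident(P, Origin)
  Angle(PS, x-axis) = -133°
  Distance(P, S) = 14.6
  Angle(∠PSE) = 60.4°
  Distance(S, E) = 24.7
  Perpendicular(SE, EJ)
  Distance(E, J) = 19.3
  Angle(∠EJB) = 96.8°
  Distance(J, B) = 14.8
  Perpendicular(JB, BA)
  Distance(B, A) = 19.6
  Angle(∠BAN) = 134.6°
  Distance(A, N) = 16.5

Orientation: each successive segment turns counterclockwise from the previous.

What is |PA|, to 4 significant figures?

11.11

∠EJB = 96.8° gives JB at 159.8° from the x-axis; with |JB| = 14.8, B = (4.653, 7.483). The perpendicularity gives BA at right angles to JB, so BA runs at -110.2°; with |BA| = 19.6, A = (-2.114, -10.91). Then |PA| = |A − P| = 11.11.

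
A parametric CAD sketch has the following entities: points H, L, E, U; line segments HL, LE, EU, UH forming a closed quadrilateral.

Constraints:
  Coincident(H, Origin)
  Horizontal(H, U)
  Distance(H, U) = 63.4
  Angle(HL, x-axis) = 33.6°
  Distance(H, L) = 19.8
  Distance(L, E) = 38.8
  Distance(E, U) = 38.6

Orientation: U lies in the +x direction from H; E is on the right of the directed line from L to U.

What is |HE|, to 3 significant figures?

41.0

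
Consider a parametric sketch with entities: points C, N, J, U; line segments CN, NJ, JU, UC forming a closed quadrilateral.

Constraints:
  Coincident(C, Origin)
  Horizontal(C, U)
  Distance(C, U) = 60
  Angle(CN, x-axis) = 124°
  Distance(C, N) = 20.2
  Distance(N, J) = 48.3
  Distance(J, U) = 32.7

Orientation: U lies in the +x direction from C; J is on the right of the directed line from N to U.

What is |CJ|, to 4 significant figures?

30.59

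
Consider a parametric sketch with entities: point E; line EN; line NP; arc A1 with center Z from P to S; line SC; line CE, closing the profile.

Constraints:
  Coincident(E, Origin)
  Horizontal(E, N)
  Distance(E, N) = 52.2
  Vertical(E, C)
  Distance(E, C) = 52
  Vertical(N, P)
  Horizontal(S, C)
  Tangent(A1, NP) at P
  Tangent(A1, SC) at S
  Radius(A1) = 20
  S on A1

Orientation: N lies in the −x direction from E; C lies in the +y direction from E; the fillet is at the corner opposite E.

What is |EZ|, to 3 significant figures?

45.4

E is at the origin; E and N share the same y with |EN| = 52.2 and N on the −x side, so N = (-52.2, 0.00). E and C share the same x with |EC| = 52.0 and C on the +y side, so C = (0.00, 52.0). The virtual corner opposite E is at (-52.2, 52.0). Since A1 is tangent to NP there, ZP ⟂ NP and tangency of A1 to SC means the radius ZS is perpendicular to SC, with radius 20.0, so the center Z sits 20.0 in from both sides at Z = (-32.2, 32.0). Then |EZ| = |Z − E| = 45.4.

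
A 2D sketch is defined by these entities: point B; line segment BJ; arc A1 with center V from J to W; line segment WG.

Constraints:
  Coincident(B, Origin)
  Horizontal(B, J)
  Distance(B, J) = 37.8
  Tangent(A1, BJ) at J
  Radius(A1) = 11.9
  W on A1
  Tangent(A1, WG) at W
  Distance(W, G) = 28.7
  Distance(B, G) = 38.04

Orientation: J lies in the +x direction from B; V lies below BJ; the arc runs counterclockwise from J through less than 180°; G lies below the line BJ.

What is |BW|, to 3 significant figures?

27.8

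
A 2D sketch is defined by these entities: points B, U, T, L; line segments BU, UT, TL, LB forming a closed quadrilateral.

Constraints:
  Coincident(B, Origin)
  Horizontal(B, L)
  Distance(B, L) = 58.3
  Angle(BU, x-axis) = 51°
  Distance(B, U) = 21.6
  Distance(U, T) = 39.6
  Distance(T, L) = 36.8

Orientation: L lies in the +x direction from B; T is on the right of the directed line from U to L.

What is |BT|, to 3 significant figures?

34.2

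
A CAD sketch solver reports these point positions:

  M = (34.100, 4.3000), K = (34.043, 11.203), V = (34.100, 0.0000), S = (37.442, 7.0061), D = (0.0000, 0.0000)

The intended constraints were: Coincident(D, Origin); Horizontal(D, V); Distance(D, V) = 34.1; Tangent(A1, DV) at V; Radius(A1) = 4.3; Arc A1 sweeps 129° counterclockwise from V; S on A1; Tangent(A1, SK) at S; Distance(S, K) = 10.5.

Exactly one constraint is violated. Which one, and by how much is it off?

Distance(S, K) = 10.5 — off by 5.10.

D = (0.00, 0.00) ✓; D.y = 0.00, V.y = 0.00 ✓; |DV| = 34.10 ✓; ∠(MV, VD) = 90.00° ✓; |MV| = 4.300 ✓; bearing(M→S) − bearing(M→V) = 129.0° ✓; |MS| = 4.300 ✓; ∠(MS, SK) = 89.99° ✓; |SK| = 5.401 ✗.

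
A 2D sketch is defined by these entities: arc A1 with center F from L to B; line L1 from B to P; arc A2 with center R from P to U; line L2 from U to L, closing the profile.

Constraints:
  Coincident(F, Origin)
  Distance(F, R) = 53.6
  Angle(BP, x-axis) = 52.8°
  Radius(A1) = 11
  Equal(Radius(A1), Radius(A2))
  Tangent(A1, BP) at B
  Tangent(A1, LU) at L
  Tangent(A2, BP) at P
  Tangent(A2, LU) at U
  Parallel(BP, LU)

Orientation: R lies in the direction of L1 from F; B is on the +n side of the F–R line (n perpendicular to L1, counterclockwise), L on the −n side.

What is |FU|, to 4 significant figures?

54.72

The slot axis is L1's direction at 52.8°, so u = (cos 52.8°, sin 52.8°) = (0.6046, 0.7965) and n = (−sin 52.8°, cos 52.8°) = (-0.7965, 0.6046). F is at the origin and R lies 53.6 along u from F, so R = 53.6·u = (32.41, 42.69). Tangency of A1 to both parallel lines with radius 11.0 puts B and L at F ± 11.0·n: B = (-8.762, 6.651), L = (8.762, -6.651). Equal radii place P and U the same way about R: P = R + 11.0·n = (23.64, 49.34), U = R − 11.0·n = (41.17, 36.04). Then |FU| = |U − F| = 54.72.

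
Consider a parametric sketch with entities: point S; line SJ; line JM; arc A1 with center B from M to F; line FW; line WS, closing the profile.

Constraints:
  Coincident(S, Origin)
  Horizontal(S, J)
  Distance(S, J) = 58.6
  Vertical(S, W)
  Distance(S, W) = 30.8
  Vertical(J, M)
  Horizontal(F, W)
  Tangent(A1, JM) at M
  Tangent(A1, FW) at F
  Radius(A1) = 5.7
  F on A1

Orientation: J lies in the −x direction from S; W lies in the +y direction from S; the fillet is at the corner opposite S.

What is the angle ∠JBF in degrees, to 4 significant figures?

167.2°

S is at the origin; S and J share the same y with |SJ| = 58.6 and J on the −x side, so J = (-58.60, 0.000). S and W share the same x with |SW| = 30.8 and W on the +y side, so W = (0.000, 30.80). The virtual corner opposite S is at (-58.60, 30.80). Tangency of A1 to JM means the radius BM is perpendicular to JM and A1 meets FW tangentially, so BF is at right angles to FW, with radius 5.7, so the center B sits 5.7 in from both sides at B = (-52.90, 25.10). That places the tangent points at M = (-58.60, 25.10) on JM and F = (-52.90, 30.80) on FW. Then cos ∠JBF = BJ·BF / (|BJ||BF|), giving 167.2°.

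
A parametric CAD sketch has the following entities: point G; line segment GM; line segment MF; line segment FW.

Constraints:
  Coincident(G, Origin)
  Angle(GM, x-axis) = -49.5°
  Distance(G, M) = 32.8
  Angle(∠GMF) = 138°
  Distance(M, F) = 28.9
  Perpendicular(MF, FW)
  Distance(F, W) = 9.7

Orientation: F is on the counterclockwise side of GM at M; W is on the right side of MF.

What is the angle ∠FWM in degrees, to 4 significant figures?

71.45°

∠GMF = 138.0°, so MF runs at -49.5° + (180° − 138.0°) = -7.500° from the x-axis; with |MF| = 28.9, F = M + 28.9·(cos -7.500°, sin -7.500°) = (49.95, -28.71). MF ⟂ FW; with |FW| = 9.7 on the right of MF, W = F + 9.7·(-0.1305, -0.9914) = (48.69, -38.33). Then cos ∠FWM = WF·WM / (|WF||WM|), giving 71.45°.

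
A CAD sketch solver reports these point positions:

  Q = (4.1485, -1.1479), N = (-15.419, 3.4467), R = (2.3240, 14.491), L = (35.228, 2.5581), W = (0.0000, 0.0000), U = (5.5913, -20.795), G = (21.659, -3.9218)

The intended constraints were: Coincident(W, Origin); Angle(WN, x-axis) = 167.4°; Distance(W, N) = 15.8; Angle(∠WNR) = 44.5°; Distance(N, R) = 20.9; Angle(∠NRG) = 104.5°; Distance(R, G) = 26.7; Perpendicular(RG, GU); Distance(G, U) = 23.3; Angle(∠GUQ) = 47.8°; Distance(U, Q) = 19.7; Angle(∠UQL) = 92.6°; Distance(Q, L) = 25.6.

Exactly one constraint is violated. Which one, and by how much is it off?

Distance(Q, L) = 25.6 — off by 5.70.

W = (0.00, 0.00) ✓; WN at 167.4° ✓; |WN| = 15.80 ✓; ∠WNR = 44.50° ✓; |NR| = 20.90 ✓; ∠NRG = 104.5° ✓; |RG| = 26.70 ✓; ∠(RG, GU) = 90.00° ✓; |GU| = 23.30 ✓; ∠GUQ = 47.80° ✓; |UQ| = 19.70 ✓; ∠UQL = 92.60° ✓; |QL| = 31.30 ✗.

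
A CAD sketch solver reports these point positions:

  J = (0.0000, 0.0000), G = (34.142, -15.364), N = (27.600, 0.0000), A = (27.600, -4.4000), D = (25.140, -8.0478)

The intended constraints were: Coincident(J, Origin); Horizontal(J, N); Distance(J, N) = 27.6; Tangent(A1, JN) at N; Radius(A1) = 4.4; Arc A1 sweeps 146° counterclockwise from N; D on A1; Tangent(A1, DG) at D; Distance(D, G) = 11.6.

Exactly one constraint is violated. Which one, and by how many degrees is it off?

Tangent(A1, DG) at D — off by 5.11°.

J = (0.00, 0.00) ✓; J.y = 0.00, N.y = 0.00 ✓; |JN| = 27.60 ✓; ∠(AN, NJ) = 90.00° ✓; |AN| = 4.400 ✓; bearing(A→D) − bearing(A→N) = 146.0° ✓; |AD| = 4.400 ✓; ∠(AD, DG) = 95.11° ✗; |DG| = 11.60 ✓.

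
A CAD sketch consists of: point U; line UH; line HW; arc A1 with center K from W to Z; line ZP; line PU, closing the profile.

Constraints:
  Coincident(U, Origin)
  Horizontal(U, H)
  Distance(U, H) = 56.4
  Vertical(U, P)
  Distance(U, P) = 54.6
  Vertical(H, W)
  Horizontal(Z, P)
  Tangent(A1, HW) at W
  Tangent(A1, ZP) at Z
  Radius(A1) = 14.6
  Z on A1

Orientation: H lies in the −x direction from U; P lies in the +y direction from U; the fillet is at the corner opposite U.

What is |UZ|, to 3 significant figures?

68.8

The virtual corner opposite U is at (-56.4, 54.6). Since A1 is tangent to HW there, KW ⟂ HW and the tangent condition forces KZ to be normal to ZP, with radius 14.6, so the center K sits 14.6 in from both sides at K = (-41.8, 40.0). That places the tangent points at W = (-56.4, 40.0) on HW and Z = (-41.8, 54.6) on ZP. Then |UZ| = |Z − U| = 68.8.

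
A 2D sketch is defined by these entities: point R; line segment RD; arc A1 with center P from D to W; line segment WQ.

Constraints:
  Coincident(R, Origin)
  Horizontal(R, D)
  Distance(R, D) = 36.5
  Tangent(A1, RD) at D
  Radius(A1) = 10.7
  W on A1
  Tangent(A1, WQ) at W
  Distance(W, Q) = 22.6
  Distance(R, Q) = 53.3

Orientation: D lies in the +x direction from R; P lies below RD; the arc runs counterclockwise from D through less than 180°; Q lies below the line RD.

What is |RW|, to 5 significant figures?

32.080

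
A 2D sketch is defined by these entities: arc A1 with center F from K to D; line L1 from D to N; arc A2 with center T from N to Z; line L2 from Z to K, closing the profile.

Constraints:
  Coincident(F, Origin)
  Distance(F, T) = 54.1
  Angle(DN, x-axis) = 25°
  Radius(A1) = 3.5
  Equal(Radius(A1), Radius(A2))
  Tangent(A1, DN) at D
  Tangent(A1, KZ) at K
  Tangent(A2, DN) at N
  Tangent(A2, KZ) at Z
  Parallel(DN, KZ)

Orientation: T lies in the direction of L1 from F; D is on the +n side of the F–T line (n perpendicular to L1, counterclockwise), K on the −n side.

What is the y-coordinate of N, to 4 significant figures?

26.04

The slot axis is L1's direction at 25.0°, so u = (cos 25.0°, sin 25.0°) = (0.9063, 0.4226) and n = (−sin 25.0°, cos 25.0°) = (-0.4226, 0.9063). F is at the origin and T lies 54.1 along u from F, so T = 54.1·u = (49.03, 22.86). Tangency of A1 to both parallel lines with radius 3.5 puts D and K at F ± 3.5·n: D = (-1.479, 3.172), K = (1.479, -3.172). Equal radii place N and Z the same way about T: N = T + 3.5·n = (47.55, 26.04), Z = T − 3.5·n = (50.51, 19.69). So N.y = 26.04.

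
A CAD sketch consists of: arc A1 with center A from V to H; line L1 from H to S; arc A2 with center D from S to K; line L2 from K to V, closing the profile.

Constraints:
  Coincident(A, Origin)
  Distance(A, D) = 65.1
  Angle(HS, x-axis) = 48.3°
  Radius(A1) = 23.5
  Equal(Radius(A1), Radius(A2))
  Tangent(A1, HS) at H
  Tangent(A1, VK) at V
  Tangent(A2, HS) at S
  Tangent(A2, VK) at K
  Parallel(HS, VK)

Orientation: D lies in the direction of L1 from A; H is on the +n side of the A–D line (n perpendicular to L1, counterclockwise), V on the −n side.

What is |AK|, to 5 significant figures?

69.212

Tangency of A1 to both parallel lines with radius 23.5 puts H and V at A ± 23.5·n: H = (-17.546, 15.633), V = (17.546, -15.633). Equal radii place S and K the same way about D: S = D + 23.5·n = (25.760, 64.239), K = D − 23.5·n = (60.852, 32.973). Then |AK| = |K − A| = 69.212.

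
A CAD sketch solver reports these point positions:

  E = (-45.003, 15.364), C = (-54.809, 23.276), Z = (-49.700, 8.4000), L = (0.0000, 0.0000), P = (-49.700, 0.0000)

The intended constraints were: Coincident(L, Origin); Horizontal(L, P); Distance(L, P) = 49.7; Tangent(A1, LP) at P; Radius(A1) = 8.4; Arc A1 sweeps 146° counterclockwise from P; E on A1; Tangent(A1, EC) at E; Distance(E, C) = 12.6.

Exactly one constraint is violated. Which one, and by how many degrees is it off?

Tangent(A1, EC) at E — off by 4.90°.

L = (0.00, 0.00) ✓; L.y = 0.00, P.y = 0.00 ✓; |LP| = 49.70 ✓; ∠(ZP, PL) = 90.00° ✓; |ZP| = 8.400 ✓; bearing(Z→E) − bearing(Z→P) = 146.0° ✓; |ZE| = 8.400 ✓; ∠(ZE, EC) = 94.90° ✗; |EC| = 12.60 ✓.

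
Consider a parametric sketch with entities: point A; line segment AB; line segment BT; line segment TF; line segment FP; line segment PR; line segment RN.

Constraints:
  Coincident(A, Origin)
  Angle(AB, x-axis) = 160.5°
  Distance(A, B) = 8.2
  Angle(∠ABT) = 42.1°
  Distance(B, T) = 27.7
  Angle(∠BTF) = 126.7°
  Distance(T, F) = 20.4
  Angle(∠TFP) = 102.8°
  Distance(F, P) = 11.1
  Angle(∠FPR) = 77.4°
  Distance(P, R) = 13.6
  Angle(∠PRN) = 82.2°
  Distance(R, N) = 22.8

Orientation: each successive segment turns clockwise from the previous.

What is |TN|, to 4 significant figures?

16.98

A is at the origin; AB runs at 160.5° with length 8.2, so B = (-7.730, 2.737). ∠ABT = 42.1° gives BT at 22.60° from the x-axis; with |BT| = 27.7, T = (17.84, 13.38). ∠BTF = 126.7° gives TF at -30.70° from the x-axis; with |TF| = 20.4, F = (35.38, 2.967). ∠TFP = 102.8° gives FP at -107.9° from the x-axis; with |FP| = 11.1, P = (31.97, -7.596). ∠FPR = 77.4° gives PR at 149.5° from the x-axis; with |PR| = 13.6, R = (20.25, -0.6931). ∠PRN = 82.2° gives RN at 51.70° from the x-axis; with |RN| = 22.8, N = (34.39, 17.20). Then |TN| = |N − T| = 16.98.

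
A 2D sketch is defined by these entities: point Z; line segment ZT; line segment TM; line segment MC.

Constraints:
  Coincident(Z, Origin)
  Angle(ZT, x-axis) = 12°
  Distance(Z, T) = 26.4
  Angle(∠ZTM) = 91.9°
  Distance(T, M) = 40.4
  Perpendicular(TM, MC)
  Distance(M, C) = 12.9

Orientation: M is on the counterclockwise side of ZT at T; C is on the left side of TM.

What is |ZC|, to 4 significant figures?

43.42

∠ZTM = 91.9°, so TM runs at 12.0° + (180° − 91.9°) = 100.1° from the x-axis; with |TM| = 40.4, M = T + 40.4·(cos 100.1°, sin 100.1°) = (18.74, 45.26). TM ⟂ MC; with |MC| = 12.9 on the left of TM, C = M + 12.9·(-0.9845, -0.1754) = (6.038, 43.00). Then |ZC| = |C − Z| = 43.42.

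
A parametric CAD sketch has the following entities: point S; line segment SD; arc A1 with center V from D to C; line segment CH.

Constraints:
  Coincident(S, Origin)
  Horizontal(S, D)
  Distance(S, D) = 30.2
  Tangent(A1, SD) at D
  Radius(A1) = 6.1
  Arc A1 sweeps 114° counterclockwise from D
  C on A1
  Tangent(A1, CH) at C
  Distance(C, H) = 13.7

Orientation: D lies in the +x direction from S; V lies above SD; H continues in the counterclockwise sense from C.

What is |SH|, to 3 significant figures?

36.8

S is at the origin; S and D share the same y with |SD| = 30.2 and D on the +x side, so D = (30.2, 0.00). The tangent condition forces VD to be normal to SD, so V = D + (0, 6.1) = (30.2, 6.10). On A1, D sits at bearing -90° from V; a 114° counterclockwise sweep puts C at bearing 24°, so C = V + 6.1·(cos 24°, sin 24°) = (35.8, 8.58). The tangent condition forces VC to be normal to CH, so CH runs along (−sin 24°, cos 24°); with |CH| = 13.7, H = (30.2, 21.1). Then |SH| = |H − S| = 36.8.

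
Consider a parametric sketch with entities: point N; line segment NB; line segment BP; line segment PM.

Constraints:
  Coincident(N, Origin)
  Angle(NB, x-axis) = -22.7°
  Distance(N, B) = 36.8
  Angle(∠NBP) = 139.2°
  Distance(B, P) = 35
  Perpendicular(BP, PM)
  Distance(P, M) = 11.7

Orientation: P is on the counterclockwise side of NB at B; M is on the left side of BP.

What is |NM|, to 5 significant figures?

64.058

N is at the origin; NB runs at -22.7° with length 36.8, so B = 36.8·(cos -22.7°, sin -22.7°) = (33.949, -14.201). ∠NBP = 139.2°, so BP runs at -22.7° + (180° − 139.2°) = 18.100° from the x-axis; with |BP| = 35.0, P = B + 35.0·(cos 18.100°, sin 18.100°) = (67.217, -3.3277). BP is perpendicular to PM; with |PM| = 11.7 on the left of BP, M = P + 11.7·(-0.31068, 0.95052) = (63.583, 7.7934). Then |NM| = |M − N| = 64.058.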